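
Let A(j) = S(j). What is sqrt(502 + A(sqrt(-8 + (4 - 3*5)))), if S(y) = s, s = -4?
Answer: sqrt(498) ≈ 22.316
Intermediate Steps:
S(y) = -4
A(j) = -4
sqrt(502 + A(sqrt(-8 + (4 - 3*5)))) = sqrt(502 - 4) = sqrt(498)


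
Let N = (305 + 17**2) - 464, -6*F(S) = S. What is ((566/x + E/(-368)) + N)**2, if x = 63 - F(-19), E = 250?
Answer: 84038820918361/4363395136 ≈ 19260.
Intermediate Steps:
F(S) = -S/6
x = 359/6 (x = 63 - (-1)*(-19)/6 = 63 - 1*19/6 = 63 - 19/6 = 359/6 ≈ 59.833)
N = 130 (N = (305 + 289) - 464 = 594 - 464 = 130)
((566/x + E/(-368)) + N)**2 = ((566/(359/6) + 250/(-368)) + 130)**2 = ((566*(6/359) + 250*(-1/368)) + 130)**2 = ((3396/359 - 125/184) + 130)**2 = (579989/66056 + 130)**2 = (9167269/66056)**2 = 84038820918361/4363395136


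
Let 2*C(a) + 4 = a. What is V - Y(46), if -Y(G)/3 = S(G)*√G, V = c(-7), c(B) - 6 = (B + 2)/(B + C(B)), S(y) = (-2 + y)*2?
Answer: 32/5 + 264*√46 ≈ 1796.9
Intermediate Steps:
C(a) = -2 + a/2
S(y) = -4 + 2*y
c(B) = 6 + (2 + B)/(-2 + 3*B/2) (c(B) = 6 + (B + 2)/(B + (-2 + B/2)) = 6 + (2 + B)/(-2 + 3*B/2))
V = 32/5 (V = 20*(-1 - 7)/(-4 + 3*(-7)) = 20*(-8)/(-4 - 21) = 20*(-8)/(-25) = 20*(-1/25)*(-8) = 32/5 ≈ 6.4000)
Y(G) = -3*√G*(-4 + 2*G) (Y(G) = -3*(-4 + 2*G)*√G = -3*√G*(-4 + 2*G))
V - Y(46) = 32/5 - 6*√46*(2 - 1*46) = 32/5 - 6*√46*(2 - 46) = 32/5 - 6*√46*(-44) = 32/5 - (-264)*√46 = 32/5 + 264*√46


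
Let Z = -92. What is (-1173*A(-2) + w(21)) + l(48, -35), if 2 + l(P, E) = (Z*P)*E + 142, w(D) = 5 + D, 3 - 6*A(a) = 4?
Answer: 309843/2 ≈ 1.5492e+5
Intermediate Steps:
A(a) = -⅙ (A(a) = ½ - ⅙*4 = ½ - ⅔ = -⅙)
l(P, E) = 140 - 92*E*P (l(P, E) = -2 + ((-92*P)*E + 142) = -2 + (-92*E*P + 142) = -2 + (142 - 92*E*P) = 140 - 92*E*P)
(-1173*A(-2) + w(21)) + l(48, -35) = (-1173*(-⅙) + (5 + 21)) + (140 - 92*(-35)*48) = (391/2 + 26) + (140 + 154560) = 443/2 + 154700 = 309843/2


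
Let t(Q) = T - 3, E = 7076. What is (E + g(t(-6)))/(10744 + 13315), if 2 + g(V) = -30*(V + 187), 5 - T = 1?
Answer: 1434/24059 ≈ 0.059603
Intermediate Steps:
T = 4 (T = 5 - 1*1 = 5 - 1 = 4)
t(Q) = 1 (t(Q) = 4 - 3 = 1)
g(V) = -5612 - 30*V (g(V) = -2 - 30*(V + 187) = -2 - 30*(187 + V) = -2 + (-5610 - 30*V) = -5612 - 30*V)
(E + g(t(-6)))/(10744 + 13315) = (7076 + (-5612 - 30*1))/(10744 + 13315) = (7076 + (-5612 - 30))/24059 = (7076 - 5642)*(1/24059) = 1434*(1/24059) = 1434/24059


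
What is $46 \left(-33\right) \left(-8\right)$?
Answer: $12144$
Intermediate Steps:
$46 \left(-33\right) \left(-8\right) = \left(-1518\right) \left(-8\right) = 12144$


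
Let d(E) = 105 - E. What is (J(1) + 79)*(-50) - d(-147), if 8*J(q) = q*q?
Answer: -16833/4 ≈ -4208.3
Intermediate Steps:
J(q) = q**2/8 (J(q) = (q*q)/8 = q**2/8)
(J(1) + 79)*(-50) - d(-147) = ((1/8)*1**2 + 79)*(-50) - (105 - 1*(-147)) = ((1/8)*1 + 79)*(-50) - (105 + 147) = (1/8 + 79)*(-50) - 1*252 = (633/8)*(-50) - 252 = -15825/4 - 252 = -16833/4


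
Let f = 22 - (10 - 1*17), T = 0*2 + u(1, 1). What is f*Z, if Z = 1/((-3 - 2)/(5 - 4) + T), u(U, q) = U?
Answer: -29/4 ≈ -7.2500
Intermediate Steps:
T = 1 (T = 0*2 + 1 = 0 + 1 = 1)
Z = -1/4 (Z = 1/((-3 - 2)/(5 - 4) + 1) = 1/(-5/1 + 1) = 1/(-5*1 + 1) = 1/(-5 + 1) = 1/(-4) = -1/4 ≈ -0.25000)
f = 29 (f = 22 - (10 - 17) = 22 - 1*(-7) = 22 + 7 = 29)
f*Z = 29*(-1/4) = -29/4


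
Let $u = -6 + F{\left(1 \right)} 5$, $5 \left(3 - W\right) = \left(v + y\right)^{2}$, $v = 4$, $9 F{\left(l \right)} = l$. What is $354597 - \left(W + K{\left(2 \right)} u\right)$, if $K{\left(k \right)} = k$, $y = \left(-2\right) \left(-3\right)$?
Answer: $\frac{3191624}{9} \approx 3.5463 \cdot 10^{5}$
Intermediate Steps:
$F{\left(l \right)} = \frac{l}{9}$
$y = 6$
$W = -17$ ($W = 3 - \frac{\left(4 + 6\right)^{2}}{5} = 3 - \frac{10^{2}}{5} = 3 - 20 = -17$)
$u = - \frac{49}{9}$ ($u = -6 + \frac{1}{9} \cdot 1 \cdot 5 = -6 + \frac{1}{9} \cdot 5 = -6 + \frac{5}{9} = - \frac{49}{9} \approx -5.4444$)
$354597 - \left(W + K{\left(2 \right)} u\right) = 354597 - \left(-17 + 2 \left(- \frac{49}{9}\right)\right) = 354597 - \left(-17 - \frac{98}{9}\right) = 354597 - - \frac{251}{9} = 354597 + \frac{251}{9} = \frac{3191624}{9}$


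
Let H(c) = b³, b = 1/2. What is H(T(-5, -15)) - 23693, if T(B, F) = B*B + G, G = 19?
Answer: -189543/8 ≈ -23693.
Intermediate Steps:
b = ½ ≈ 0.50000
T(B, F) = 19 + B² (T(B, F) = B*B + 19 = B² + 19 = 19 + B²)
H(c) = ⅛ (H(c) = (½)³ = ⅛)
H(T(-5, -15)) - 23693 = ⅛ - 23693 = -189543/8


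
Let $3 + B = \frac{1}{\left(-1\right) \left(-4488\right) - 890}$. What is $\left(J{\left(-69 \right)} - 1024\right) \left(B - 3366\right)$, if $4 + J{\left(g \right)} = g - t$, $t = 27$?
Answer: $\frac{6812373482}{1799} \approx 3.7868 \cdot 10^{6}$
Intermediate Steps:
$J{\left(g \right)} = -31 + g$ ($J{\left(g \right)} = -4 + \left(g - 27\right) = -4 + \left(-27 + g\right) = -31 + g$)
$B = - \frac{10793}{3598}$ ($B = -3 + \frac{1}{\left(-1\right) \left(-4488\right) - 890} = -3 + \frac{1}{4488 - 890} = -3 + \frac{1}{3598} = - \frac{10793}{3598} \approx -2.9997$)
$\left(J{\left(-69 \right)} - 1024\right) \left(B - 3366\right) = \left(\left(-31 - 69\right) - 1024\right) \left(- \frac{10793}{3598} - 3366\right) = \left(-100 - 1024\right) \left(- \frac{12121661}{3598}\right) = \left(-1124\right) \left(- \frac{12121661}{3598}\right) = \frac{6812373482}{1799}$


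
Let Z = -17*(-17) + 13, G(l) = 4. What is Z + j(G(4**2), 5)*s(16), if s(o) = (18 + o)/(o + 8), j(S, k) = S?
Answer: 923/3 ≈ 307.67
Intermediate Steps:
Z = 302 (Z = 289 + 13 = 302)
s(o) = (18 + o)/(8 + o)
Z + j(G(4**2), 5)*s(16) = 302 + 4*((18 + 16)/(8 + 16)) = 302 + 4*(34/24) = 302 + 4*((1/24)*34) = 302 + 4*(17/12) = 302 + 17/3 = 923/3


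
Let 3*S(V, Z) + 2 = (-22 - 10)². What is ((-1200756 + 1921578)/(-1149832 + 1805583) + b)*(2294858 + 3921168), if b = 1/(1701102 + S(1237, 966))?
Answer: 11435355385253355297/1673584095164 ≈ 6.8329e+6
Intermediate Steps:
S(V, Z) = 1022/3 (S(V, Z) = -⅔ + (-22 - 10)²/3 = -⅔ + (⅓)*(-32)² = -⅔ + (⅓)*1024 = -⅔ + 1024/3 = 1022/3)
b = 3/5104328 (b = 1/(1701102 + 1022/3) = 1/(5104328/3) = 3/5104328 ≈ 5.8774e-7)
((-1200756 + 1921578)/(-1149832 + 1805583) + b)*(2294858 + 3921168) = ((-1200756 + 1921578)/(-1149832 + 1805583) + 3/5104328)*(2294858 + 3921168) = (720822/655751 + 3/5104328)*6216026 = (3679313884869/3347168190328)*6216026 = 11435355385253355297/1673584095164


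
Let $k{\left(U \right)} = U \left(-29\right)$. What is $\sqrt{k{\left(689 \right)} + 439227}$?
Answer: $\sqrt{419246} \approx 647.49$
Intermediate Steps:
$k{\left(U \right)} = - 29 U$
$\sqrt{k{\left(689 \right)} + 439227} = \sqrt{\left(-29\right) 689 + 439227} = \sqrt{-19981 + 439227} = \sqrt{419246}$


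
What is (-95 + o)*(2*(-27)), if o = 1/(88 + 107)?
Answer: 333432/65 ≈ 5129.7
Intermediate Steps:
o = 1/195 ≈ 0.0051282
(-95 + o)*(2*(-27)) = (-95 + 1/195)*(2*(-27)) = -18524/195*(-54) = 333432/65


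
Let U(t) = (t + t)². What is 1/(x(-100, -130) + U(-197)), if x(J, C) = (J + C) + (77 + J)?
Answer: 1/154983 ≈ 6.4523e-6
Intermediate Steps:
U(t) = 4*t² (U(t) = (2*t)² = 4*t²)
x(J, C) = 77 + C + 2*J (x(J, C) = (C + J) + (77 + J) = 77 + C + 2*J)
1/(x(-100, -130) + U(-197)) = 1/((77 - 130 + 2*(-100)) + 4*(-197)²) = 1/((77 - 130 - 200) + 4*38809) = 1/(-253 + 155236) = 1/154983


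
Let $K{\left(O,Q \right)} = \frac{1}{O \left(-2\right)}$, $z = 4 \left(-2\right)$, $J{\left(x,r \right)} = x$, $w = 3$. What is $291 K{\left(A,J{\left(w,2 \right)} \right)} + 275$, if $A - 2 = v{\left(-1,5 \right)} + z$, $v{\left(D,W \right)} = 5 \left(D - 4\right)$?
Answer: $\frac{17341}{62} \approx 279.69$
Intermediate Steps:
$v{\left(D,W \right)} = -20 + 5 D$ ($v{\left(D,W \right)} = 5 \left(-4 + D\right) = -20 + 5 D$)
$z = -8$
$A = -31$ ($A = 2 + \left(\left(-20 + 5 \left(-1\right)\right) - 8\right) = 2 - 33 = -31$)
$K{\left(O,Q \right)} = - \frac{1}{2 O}$ ($K{\left(O,Q \right)} = \frac{1}{\left(-2\right) O} = - \frac{1}{2 O}$)
$291 K{\left(A,J{\left(w,2 \right)} \right)} + 275 = 291 \left(- \frac{1}{2 \left(-31\right)}\right) + 275 = 291 \left(\left(- \frac{1}{2}\right) \left(- \frac{1}{31}\right)\right) + 275 = 291 \cdot \frac{1}{62} + 275 = \frac{291}{62} + 275 = \frac{17341}{62}$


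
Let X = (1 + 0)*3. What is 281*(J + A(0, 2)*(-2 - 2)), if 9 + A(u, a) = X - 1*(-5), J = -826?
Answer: -230982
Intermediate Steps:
X = 3 (X = 1*3 = 3)
A(u, a) = -1 (A(u, a) = -9 + (3 - 1*(-5)) = -9 + (3 + 5) = -9 + 8 = -1)
281*(J + A(0, 2)*(-2 - 2)) = 281*(-826 - (-2 - 2)) = 281*(-826 - 1*(-4)) = 281*(-826 + 4) = 281*(-822) = -230982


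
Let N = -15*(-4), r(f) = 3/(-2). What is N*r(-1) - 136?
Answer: -226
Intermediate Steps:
r(f) = -3/2 (r(f) = 3*(-1/2) = -3/2)
N = 60
N*r(-1) - 136 = 60*(-3/2) - 136 = -90 - 136 = -226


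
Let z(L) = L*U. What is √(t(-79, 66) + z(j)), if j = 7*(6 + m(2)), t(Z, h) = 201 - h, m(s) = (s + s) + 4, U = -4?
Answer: I*√257 ≈ 16.031*I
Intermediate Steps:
m(s) = 4 + 2*s (m(s) = 2*s + 4 = 4 + 2*s)
j = 98 (j = 7*(6 + (4 + 2*2)) = 7*(6 + (4 + 4)) = 7*(6 + 8) = 7*14 = 98)
z(L) = -4*L (z(L) = L*(-4) = -4*L)
√(t(-79, 66) + z(j)) = √((201 - 1*66) - 4*98) = √((201 - 66) - 392) = √(135 - 392) = √(-257) = I*√257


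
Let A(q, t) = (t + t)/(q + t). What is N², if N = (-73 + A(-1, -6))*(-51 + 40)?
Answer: 30129121/49 ≈ 6.1488e+5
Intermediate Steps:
A(q, t) = 2*t/(q + t) (A(q, t) = (2*t)/(q + t) = 2*t/(q + t))
N = 5489/7 (N = (-73 + 2*(-6)/(-1 - 6))*(-51 + 40) = (-73 + 2*(-6)/(-7))*(-11) = (-73 + 2*(-6)*(-⅐))*(-11) = (-73 + 12/7)*(-11) = -499/7*(-11) = 5489/7 ≈ 784.14)
N² = (5489/7)² = 30129121/49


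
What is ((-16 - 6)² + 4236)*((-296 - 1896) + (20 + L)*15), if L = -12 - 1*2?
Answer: -9921440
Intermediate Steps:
L = -14 (L = -12 - 2 = -14)
((-16 - 6)² + 4236)*((-296 - 1896) + (20 + L)*15) = ((-16 - 6)² + 4236)*((-296 - 1896) + (20 - 14)*15) = ((-22)² + 4236)*(-2192 + 6*15) = (484 + 4236)*(-2192 + 90) = 4720*(-2102) = -9921440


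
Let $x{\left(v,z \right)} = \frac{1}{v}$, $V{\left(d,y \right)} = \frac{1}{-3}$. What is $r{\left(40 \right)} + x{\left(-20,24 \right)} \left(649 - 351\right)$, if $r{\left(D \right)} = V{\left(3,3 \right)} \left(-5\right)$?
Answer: $- \frac{397}{30} \approx -13.233$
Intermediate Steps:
$V{\left(d,y \right)} = - \frac{1}{3}$
$r{\left(D \right)} = \frac{5}{3}$ ($r{\left(D \right)} = \left(- \frac{1}{3}\right) \left(-5\right) = \frac{5}{3}$)
$r{\left(40 \right)} + x{\left(-20,24 \right)} \left(649 - 351\right) = \frac{5}{3} + \frac{649 - 351}{-20} = \frac{5}{3} - \frac{649 - 351}{20} = \frac{5}{3} - \frac{149}{10} = - \frac{397}{30}$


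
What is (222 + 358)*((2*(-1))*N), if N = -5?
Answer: 5800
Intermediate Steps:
(222 + 358)*((2*(-1))*N) = (222 + 358)*((2*(-1))*(-5)) = 580*(-2*(-5)) = 580*10 = 5800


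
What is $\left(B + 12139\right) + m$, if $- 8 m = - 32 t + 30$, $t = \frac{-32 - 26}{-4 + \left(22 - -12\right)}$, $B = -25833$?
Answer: $- \frac{822329}{60} \approx -13705.0$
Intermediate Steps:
$t = - \frac{29}{15}$ ($t = - \frac{58}{-4 + \left(22 + 12\right)} = - \frac{58}{-4 + 34} = - \frac{58}{30} = \left(-58\right) \frac{1}{30} = - \frac{29}{15} \approx -1.9333$)
$m = - \frac{689}{60}$ ($m = - \frac{\left(-32\right) \left(- \frac{29}{15}\right) + 30}{8} = - \frac{\frac{928}{15} + 30}{8} = \left(- \frac{1}{8}\right) \frac{1378}{15} = - \frac{689}{60} \approx -11.483$)
$\left(B + 12139\right) + m = \left(-25833 + 12139\right) - \frac{689}{60} = -13694 - \frac{689}{60} = - \frac{822329}{60}$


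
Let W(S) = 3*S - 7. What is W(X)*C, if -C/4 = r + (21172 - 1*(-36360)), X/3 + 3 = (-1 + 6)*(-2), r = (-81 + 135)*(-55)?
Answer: 27062752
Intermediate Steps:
r = -2970 (r = 54*(-55) = -2970)
X = -39 (X = -9 + 3*((-1 + 6)*(-2)) = -9 + 3*(5*(-2)) = -9 + 3*(-10) = -9 - 30 = -39)
W(S) = -7 + 3*S
C = -218248 (C = -4*(-2970 + (21172 - 1*(-36360))) = -4*(-2970 + (21172 + 36360)) = -4*(-2970 + 57532) = -4*54562 = -218248)
W(X)*C = (-7 + 3*(-39))*(-218248) = (-7 - 117)*(-218248) = -124*(-218248) = 27062752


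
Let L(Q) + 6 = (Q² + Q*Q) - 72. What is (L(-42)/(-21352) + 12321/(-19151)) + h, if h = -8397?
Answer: -1716982244643/204456076 ≈ -8397.8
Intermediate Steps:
L(Q) = -78 + 2*Q² (L(Q) = -6 + ((Q² + Q*Q) - 72) = -6 + ((Q² + Q²) - 72) = -6 + (2*Q² - 72) = -6 + (-72 + 2*Q²) = -78 + 2*Q²)
(L(-42)/(-21352) + 12321/(-19151)) + h = ((-78 + 2*(-42)²)/(-21352) + 12321/(-19151)) - 8397 = ((-78 + 2*1764)*(-1/21352) + 12321*(-1/19151)) - 8397 = ((-78 + 3528)*(-1/21352) - 12321/19151) - 8397 = (3450*(-1/21352) - 12321/19151) - 8397 = (-1725/10676 - 12321/19151) - 8397 = -164574471/204456076 - 8397 = -1716982244643/204456076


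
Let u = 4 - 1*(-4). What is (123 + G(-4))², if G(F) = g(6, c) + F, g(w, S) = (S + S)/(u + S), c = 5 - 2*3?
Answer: 690561/49 ≈ 14093.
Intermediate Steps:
u = 8 (u = 4 + 4 = 8)
c = -1 (c = 5 - 6 = -1)
g(w, S) = 2*S/(8 + S) (g(w, S) = (S + S)/(8 + S) = (2*S)/(8 + S) = 2*S/(8 + S))
G(F) = -2/7 + F (G(F) = 2*(-1)/(8 - 1) + F = 2*(-1)/7 + F = 2*(-1)*(⅐) + F = -2/7 + F)
(123 + G(-4))² = (123 + (-2/7 - 4))² = (123 - 30/7)² = (831/7)² = 690561/49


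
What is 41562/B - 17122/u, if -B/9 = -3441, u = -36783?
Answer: 76260232/42190101 ≈ 1.8075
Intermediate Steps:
B = 30969 (B = -9*(-3441) = 30969)
41562/B - 17122/u = 41562/30969 - 17122/(-36783) = 41562*(1/30969) - 17122*(-1/36783) = 4618/3441 + 17122/36783 = 76260232/42190101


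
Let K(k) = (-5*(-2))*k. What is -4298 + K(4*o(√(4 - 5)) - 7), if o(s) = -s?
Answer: -4368 - 40*I ≈ -4368.0 - 40.0*I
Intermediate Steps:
K(k) = 10*k
-4298 + K(4*o(√(4 - 5)) - 7) = -4298 + 10*(4*(-√(4 - 5)) - 7) = -4298 + 10*(4*(-√(-1)) - 7) = -4298 + 10*(4*(-I) - 7) = -4298 + 10*(-4*I - 7) = -4298 + 10*(-7 - 4*I) = -4298 + (-70 - 40*I) = -4368 - 40*I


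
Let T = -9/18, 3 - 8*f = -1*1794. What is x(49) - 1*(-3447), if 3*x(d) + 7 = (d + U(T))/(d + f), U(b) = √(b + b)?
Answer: 7540506/2189 + 8*I/6567 ≈ 3444.7 + 0.0012182*I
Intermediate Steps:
f = 1797/8 (f = 3/8 - (-1)*1794/8 = 3/8 - ⅛*(-1794) = 3/8 + 897/4 = 1797/8 ≈ 224.63)
T = -½ (T = -9*1/18 = -½ ≈ -0.50000)
U(b) = √2*√b (U(b) = √(2*b) = √2*√b)
x(d) = -7/3 + (I + d)/(3*(1797/8 + d)) (x(d) = -7/3 + ((d + √2*√(-½))/(d + 1797/8))/3 = -7/3 + ((d + √2*(I*√2/2))/(1797/8 + d))/3 = -7/3 + ((d + I)/(1797/8 + d))/3 = -7/3 + ((I + d)/(1797/8 + d))/3 = -7/3 + (I + d)/(3*(1797/8 + d)))
x(49) - 1*(-3447) = (-12579 - 48*49 + 8*I)/(3*(1797 + 8*49)) - 1*(-3447) = (-12579 - 2352 + 8*I)/(3*(1797 + 392)) + 3447 = (⅓)*(-14931 + 8*I)/2189 + 3447 = (⅓)*(1/2189)*(-14931 + 8*I) + 3447 = (-4977/2189 + 8*I/6567) + 3447 = 7540506/2189 + 8*I/6567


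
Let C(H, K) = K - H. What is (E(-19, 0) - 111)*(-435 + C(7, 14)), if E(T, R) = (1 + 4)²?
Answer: 36808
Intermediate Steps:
E(T, R) = 25 (E(T, R) = 5² = 25)
(E(-19, 0) - 111)*(-435 + C(7, 14)) = (25 - 111)*(-435 + (14 - 1*7)) = -86*(-435 + (14 - 7)) = -86*(-435 + 7) = -86*(-428) = 36808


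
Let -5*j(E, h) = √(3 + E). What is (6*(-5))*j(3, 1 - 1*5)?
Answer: 6*√6 ≈ 14.697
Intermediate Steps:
j(E, h) = -√(3 + E)/5
(6*(-5))*j(3, 1 - 1*5) = (6*(-5))*(-√(3 + 3)/5) = -(-6)*√6 = 6*√6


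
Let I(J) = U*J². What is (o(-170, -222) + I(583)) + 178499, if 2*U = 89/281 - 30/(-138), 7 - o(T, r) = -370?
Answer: 1742724002/6463 ≈ 2.6965e+5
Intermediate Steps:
o(T, r) = 377 (o(T, r) = 7 - 1*(-370) = 7 + 370 = 377)
U = 1726/6463 (U = (89/281 - 30/(-138))/2 = (89*(1/281) - 30*(-1/138))/2 = (89/281 + 5/23)/2 = (½)*(3452/6463) = 1726/6463 ≈ 0.26706)
I(J) = 1726*J²/6463
(o(-170, -222) + I(583)) + 178499 = (377 + (1726/6463)*583²) + 178499 = (377 + (1726/6463)*339889) + 178499 = (377 + 586648414/6463) + 178499 = 589084965/6463 + 178499 = 1742724002/6463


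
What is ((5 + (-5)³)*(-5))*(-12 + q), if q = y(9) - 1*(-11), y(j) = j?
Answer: 4800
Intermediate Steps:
q = 20 (q = 9 - 1*(-11) = 9 + 11 = 20)
((5 + (-5)³)*(-5))*(-12 + q) = ((5 + (-5)³)*(-5))*(-12 + 20) = ((5 - 125)*(-5))*8 = -120*(-5)*8 = 600*8 = 4800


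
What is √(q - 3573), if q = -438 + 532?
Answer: 7*I*√71 ≈ 58.983*I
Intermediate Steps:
q = 94
√(q - 3573) = √(94 - 3573) = √(-3479) = 7*I*√71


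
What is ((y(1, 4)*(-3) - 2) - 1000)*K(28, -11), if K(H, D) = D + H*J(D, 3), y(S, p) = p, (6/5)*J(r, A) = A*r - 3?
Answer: 862914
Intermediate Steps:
J(r, A) = -5/2 + 5*A*r/6 (J(r, A) = 5*(A*r - 3)/6 = 5*(-3 + A*r)/6 = -5/2 + 5*A*r/6)
K(H, D) = D + H*(-5/2 + 5*D/2) (K(H, D) = D + H*(-5/2 + (5/6)*3*D) = D + H*(-5/2 + 5*D/2))
((y(1, 4)*(-3) - 2) - 1000)*K(28, -11) = ((4*(-3) - 2) - 1000)*(-11 + (5/2)*28*(-1 - 11)) = ((-12 - 2) - 1000)*(-11 + (5/2)*28*(-12)) = (-14 - 1000)*(-11 - 840) = -1014*(-851) = 862914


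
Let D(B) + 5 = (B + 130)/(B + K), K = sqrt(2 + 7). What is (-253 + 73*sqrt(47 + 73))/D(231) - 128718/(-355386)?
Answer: 3523949139/47917879 - 34164*sqrt(30)/809 ≈ -157.76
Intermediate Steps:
K = 3 (K = sqrt(9) = 3)
D(B) = -5 + (130 + B)/(3 + B) (D(B) = -5 + (B + 130)/(B + 3) = -5 + (130 + B)/(3 + B))
(-253 + 73*sqrt(47 + 73))/D(231) - 128718/(-355386) = (-253 + 73*sqrt(47 + 73))/(((115 - 4*231)/(3 + 231))) - 128718/(-355386) = (-253 + 73*sqrt(120))/(((115 - 924)/234)) - 128718*(-1/355386) = (-253 + 73*(2*sqrt(30)))/(((1/234)*(-809))) + 21453/59231 = (-253 + 146*sqrt(30))/(-809/234) + 21453/59231 = (-253 + 146*sqrt(30))*(-234/809) + 21453/59231 = (59202/809 - 34164*sqrt(30)/809) + 21453/59231 = 3523949139/47917879 - 34164*sqrt(30)/809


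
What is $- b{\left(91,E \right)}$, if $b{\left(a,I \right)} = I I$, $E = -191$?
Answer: $-36481$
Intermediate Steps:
$b{\left(a,I \right)} = I^{2}$
$- b{\left(91,E \right)} = - \left(-191\right)^{2} = \left(-1\right) 36481 = -36481$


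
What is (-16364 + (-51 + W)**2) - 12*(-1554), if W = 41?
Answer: 2384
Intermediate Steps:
(-16364 + (-51 + W)**2) - 12*(-1554) = (-16364 + (-51 + 41)**2) - 12*(-1554) = (-16364 + (-10)**2) + 18648 = (-16364 + 100) + 18648 = -16264 + 18648 = 2384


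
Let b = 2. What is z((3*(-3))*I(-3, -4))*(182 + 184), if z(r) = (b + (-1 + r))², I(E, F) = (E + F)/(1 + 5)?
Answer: 96807/2 ≈ 48404.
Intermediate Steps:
I(E, F) = E/6 + F/6 (I(E, F) = (E + F)/6 = (E + F)*(⅙) = E/6 + F/6)
z(r) = (1 + r)² (z(r) = (2 + (-1 + r))² = (1 + r)²)
z((3*(-3))*I(-3, -4))*(182 + 184) = (1 + (3*(-3))*((⅙)*(-3) + (⅙)*(-4)))²*(182 + 184) = (1 - 9*(-½ - ⅔))²*366 = (1 - 9*(-7/6))²*366 = (1 + 21/2)²*366 = (23/2)²*366 = (529/4)*366 = 96807/2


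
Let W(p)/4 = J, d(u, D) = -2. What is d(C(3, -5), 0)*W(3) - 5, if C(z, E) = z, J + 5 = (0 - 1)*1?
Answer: 43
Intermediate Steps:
J = -6 (J = -5 + (0 - 1)*1 = -5 - 1*1 = -5 - 1 = -6)
W(p) = -24 (W(p) = 4*(-6) = -24)
d(C(3, -5), 0)*W(3) - 5 = -2*(-24) - 5 = 48 - 5 = 43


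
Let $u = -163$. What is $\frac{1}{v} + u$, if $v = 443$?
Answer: $- \frac{72208}{443} \approx -163.0$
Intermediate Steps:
$\frac{1}{v} + u = \frac{1}{443} - 163 = - \frac{72208}{443}$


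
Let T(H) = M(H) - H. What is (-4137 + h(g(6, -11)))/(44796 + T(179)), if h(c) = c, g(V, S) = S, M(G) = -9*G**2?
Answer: 1037/60938 ≈ 0.017017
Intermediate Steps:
T(H) = -H - 9*H**2 (T(H) = -9*H**2 - H = -H - 9*H**2)
(-4137 + h(g(6, -11)))/(44796 + T(179)) = (-4137 - 11)/(44796 + 179*(-1 - 9*179)) = -4148/(44796 + 179*(-1 - 1611)) = -4148/(44796 + 179*(-1612)) = -4148/(44796 - 288548) = -4148/(-243752) = -4148*(-1/243752) = 1037/60938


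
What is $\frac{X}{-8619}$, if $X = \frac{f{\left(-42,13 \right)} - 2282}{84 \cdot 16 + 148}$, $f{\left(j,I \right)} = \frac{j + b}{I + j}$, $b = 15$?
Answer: $\frac{66151}{372926892} \approx 0.00017738$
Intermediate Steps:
$f{\left(j,I \right)} = \frac{15 + j}{I + j}$ ($f{\left(j,I \right)} = \frac{j + 15}{I + j} = \frac{15 + j}{I + j}$)
$X = - \frac{66151}{43268}$ ($X = \frac{\frac{15 - 42}{13 - 42} - 2282}{84 \cdot 16 + 148} = \frac{\frac{1}{-29} \left(-27\right) - 2282}{1344 + 148} = \frac{\left(- \frac{1}{29}\right) \left(-27\right) - 2282}{1492} = \left(\frac{27}{29} - 2282\right) \frac{1}{1492} = \left(- \frac{66151}{29}\right) \frac{1}{1492} = - \frac{66151}{43268} \approx -1.5289$)
$\frac{X}{-8619} = - \frac{66151}{43268 \left(-8619\right)} = \left(- \frac{66151}{43268}\right) \left(- \frac{1}{8619}\right) = \frac{66151}{372926892}$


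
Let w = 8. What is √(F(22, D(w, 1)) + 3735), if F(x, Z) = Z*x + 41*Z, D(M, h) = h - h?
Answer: 3*√415 ≈ 61.115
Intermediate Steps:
D(M, h) = 0
F(x, Z) = 41*Z + Z*x
√(F(22, D(w, 1)) + 3735) = √(0*(41 + 22) + 3735) = √(0*63 + 3735) = √(0 + 3735) = √3735 = 3*√415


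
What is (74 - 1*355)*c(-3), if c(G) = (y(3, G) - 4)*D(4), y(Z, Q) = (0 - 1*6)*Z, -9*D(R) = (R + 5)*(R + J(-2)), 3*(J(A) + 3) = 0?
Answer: -6182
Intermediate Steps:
J(A) = -3 (J(A) = -3 + (⅓)*0 = -3 + 0 = -3)
D(R) = -(-3 + R)*(5 + R)/9 (D(R) = -(R + 5)*(R - 3)/9 = -(5 + R)*(-3 + R)/9 = -(-3 + R)*(5 + R)/9)
y(Z, Q) = -6*Z (y(Z, Q) = (0 - 6)*Z = -6*Z)
c(G) = 22 (c(G) = (-6*3 - 4)*(5/3 - 2/9*4 - ⅑*4²) = (-18 - 4)*(5/3 - 8/9 - ⅑*16) = -22*(5/3 - 8/9 - 16/9) = -22*(-1) = 22)
(74 - 1*355)*c(-3) = (74 - 1*355)*22 = (74 - 355)*22 = -281*22 = -6182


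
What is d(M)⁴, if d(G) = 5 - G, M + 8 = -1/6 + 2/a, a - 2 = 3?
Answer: 21517662721/810000 ≈ 26565.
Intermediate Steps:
a = 5 (a = 2 + 3 = 5)
M = -233/30 (M = -8 + (-1/6 + 2/5) = -8 + (-1*⅙ + 2*(⅕)) = -8 + (-⅙ + ⅖) = -8 + 7/30 = -233/30 ≈ -7.7667)
d(M)⁴ = (5 - 1*(-233/30))⁴ = (5 + 233/30)⁴ = (383/30)⁴ = 21517662721/810000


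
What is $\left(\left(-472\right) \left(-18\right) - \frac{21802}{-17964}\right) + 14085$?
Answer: $\frac{202833443}{8982} \approx 22582.0$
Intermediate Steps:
$\left(\left(-472\right) \left(-18\right) - \frac{21802}{-17964}\right) + 14085 = \left(8496 - 21802 \left(- \frac{1}{17964}\right)\right) + 14085 = \left(8496 - - \frac{10901}{8982}\right) + 14085 = \left(8496 + \frac{10901}{8982}\right) + 14085 = \frac{76321973}{8982} + 14085 = \frac{202833443}{8982}$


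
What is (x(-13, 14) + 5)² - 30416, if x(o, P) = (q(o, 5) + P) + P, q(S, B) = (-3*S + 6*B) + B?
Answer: -18967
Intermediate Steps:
q(S, B) = -3*S + 7*B
x(o, P) = 35 - 3*o + 2*P (x(o, P) = ((-3*o + 7*5) + P) + P = ((-3*o + 35) + P) + P = ((35 - 3*o) + P) + P = (35 + P - 3*o) + P = 35 - 3*o + 2*P)
(x(-13, 14) + 5)² - 30416 = ((35 - 3*(-13) + 2*14) + 5)² - 30416 = ((35 + 39 + 28) + 5)² - 30416 = (102 + 5)² - 30416 = 107² - 30416 = 11449 - 30416 = -18967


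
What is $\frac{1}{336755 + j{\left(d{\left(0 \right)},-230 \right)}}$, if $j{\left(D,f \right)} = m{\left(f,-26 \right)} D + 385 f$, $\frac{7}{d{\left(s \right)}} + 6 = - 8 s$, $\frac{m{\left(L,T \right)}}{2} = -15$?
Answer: $\frac{1}{248240} \approx 4.0284 \cdot 10^{-6}$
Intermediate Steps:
$m{\left(L,T \right)} = -30$ ($m{\left(L,T \right)} = 2 \left(-15\right) = -30$)
$d{\left(s \right)} = \frac{7}{-6 - 8 s}$
$j{\left(D,f \right)} = - 30 D + 385 f$
$\frac{1}{336755 + j{\left(d{\left(0 \right)},-230 \right)}} = \frac{1}{336755 - \left(88550 + 30 \left(- \frac{7}{6 + 8 \cdot 0}\right)\right)} = \frac{1}{336755 - \left(88550 + 30 \left(- \frac{7}{6 + 0}\right)\right)} = \frac{1}{336755 - \left(88550 + 30 \left(- \frac{7}{6}\right)\right)} = \frac{1}{336755 - \left(88550 + 30 \left(\left(-7\right) \frac{1}{6}\right)\right)} = \frac{1}{336755 - 88515} = \frac{1}{248240}$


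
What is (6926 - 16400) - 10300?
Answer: -19774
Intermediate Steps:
(6926 - 16400) - 10300 = -9474 - 10300 = -19774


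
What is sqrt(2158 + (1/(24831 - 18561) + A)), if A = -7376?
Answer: 7*I*sqrt(4186422570)/6270 ≈ 72.236*I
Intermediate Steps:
sqrt(2158 + (1/(24831 - 18561) + A)) = sqrt(2158 + (1/(24831 - 18561) - 7376)) = sqrt(2158 + (1/6270 - 7376)) = sqrt(2158 - 46247519/6270) = sqrt(-32716859/6270) = 7*I*sqrt(4186422570)/6270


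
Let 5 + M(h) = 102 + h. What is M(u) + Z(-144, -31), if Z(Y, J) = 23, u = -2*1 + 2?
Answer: 120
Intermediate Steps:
u = 0 (u = -2 + 2 = 0)
M(h) = 97 + h (M(h) = -5 + (102 + h) = 97 + h)
M(u) + Z(-144, -31) = (97 + 0) + 23 = 97 + 23 = 120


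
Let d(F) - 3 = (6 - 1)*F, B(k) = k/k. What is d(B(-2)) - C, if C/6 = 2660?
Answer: -15952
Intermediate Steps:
C = 15960 (C = 6*2660 = 15960)
B(k) = 1
d(F) = 3 + 5*F (d(F) = 3 + (6 - 1)*F = 3 + 5*F)
d(B(-2)) - C = (3 + 5*1) - 1*15960 = (3 + 5) - 15960 = 8 - 15960 = -15952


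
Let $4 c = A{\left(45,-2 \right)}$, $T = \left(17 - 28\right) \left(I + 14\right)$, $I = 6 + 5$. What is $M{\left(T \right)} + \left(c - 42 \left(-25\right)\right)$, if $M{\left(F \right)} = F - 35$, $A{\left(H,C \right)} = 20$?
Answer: $745$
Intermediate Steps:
$I = 11$
$T = -275$ ($T = \left(17 - 28\right) \left(11 + 14\right) = \left(-11\right) 25 = -275$)
$c = 5$ ($c = \frac{1}{4} \cdot 20 = 5$)
$M{\left(F \right)} = -35 + F$
$M{\left(T \right)} + \left(c - 42 \left(-25\right)\right) = \left(-35 - 275\right) - \left(-5 + 42 \left(-25\right)\right) = -310 + \left(5 - -1050\right) = -310 + \left(5 + 1050\right) = -310 + 1055 = 745$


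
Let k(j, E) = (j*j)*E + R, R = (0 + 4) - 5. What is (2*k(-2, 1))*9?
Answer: 54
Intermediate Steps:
R = -1 (R = 4 - 5 = -1)
k(j, E) = -1 + E*j² (k(j, E) = (j*j)*E - 1 = j²*E - 1 = E*j² - 1 = -1 + E*j²)
(2*k(-2, 1))*9 = (2*(-1 + 1*(-2)²))*9 = (2*(-1 + 1*4))*9 = (2*(-1 + 4))*9 = (2*3)*9 = 6*9 = 54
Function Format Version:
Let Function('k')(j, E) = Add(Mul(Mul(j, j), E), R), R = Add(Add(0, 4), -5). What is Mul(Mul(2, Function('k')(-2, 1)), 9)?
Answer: 54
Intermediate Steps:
R = -1 (R = Add(4, -5) = -1)
Function('k')(j, E) = Add(-1, Mul(E, Pow(j, 2))) (Function('k')(j, E) = Add(Mul(Mul(j, j), E), -1) = Add(Mul(Pow(j, 2), E), -1) = Add(Mul(E, Pow(j, 2)), -1) = Add(-1, Mul(E, Pow(j, 2))))
Mul(Mul(2, Function('k')(-2, 1)), 9) = Mul(Mul(2, Add(-1, Mul(1, Pow(-2, 2)))), 9) = Mul(Mul(2, Add(-1, Mul(1, 4))), 9) = Mul(Mul(2, Add(-1, 4)), 9) = Mul(Mul(2, 3), 9) = Mul(6, 9) = 54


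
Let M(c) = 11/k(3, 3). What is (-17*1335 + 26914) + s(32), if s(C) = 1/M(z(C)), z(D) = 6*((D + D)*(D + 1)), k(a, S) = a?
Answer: 46412/11 ≈ 4219.3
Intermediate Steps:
z(D) = 12*D*(1 + D) (z(D) = 6*((2*D)*(1 + D)) = 6*(2*D*(1 + D)) = 12*D*(1 + D))
M(c) = 11/3
s(C) = 3/11 (s(C) = 1/(11/3) = 3/11)
(-17*1335 + 26914) + s(32) = (-17*1335 + 26914) + 3/11 = (-22695 + 26914) + 3/11 = 4219 + 3/11 = 46412/11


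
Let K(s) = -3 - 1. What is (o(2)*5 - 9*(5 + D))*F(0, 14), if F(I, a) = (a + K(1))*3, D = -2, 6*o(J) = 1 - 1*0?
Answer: -785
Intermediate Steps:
o(J) = ⅙ (o(J) = (1 - 1*0)/6 = (1 + 0)/6 = (⅙)*1 = ⅙)
K(s) = -4
F(I, a) = -12 + 3*a (F(I, a) = (a - 4)*3 = (-4 + a)*3 = -12 + 3*a)
(o(2)*5 - 9*(5 + D))*F(0, 14) = ((⅙)*5 - 9*(5 - 2))*(-12 + 3*14) = (⅚ - 9*3)*(-12 + 42) = (⅚ - 27)*30 = -157/6*30 = -785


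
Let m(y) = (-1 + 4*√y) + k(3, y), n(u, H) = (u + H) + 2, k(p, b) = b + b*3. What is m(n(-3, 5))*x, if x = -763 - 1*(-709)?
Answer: -1242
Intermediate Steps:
k(p, b) = 4*b (k(p, b) = b + 3*b = 4*b)
n(u, H) = 2 + H + u (n(u, H) = (H + u) + 2 = 2 + H + u)
m(y) = -1 + 4*y + 4*√y (m(y) = (-1 + 4*√y) + 4*y = -1 + 4*y + 4*√y)
x = -54 (x = -763 + 709 = -54)
m(n(-3, 5))*x = (-1 + 4*(2 + 5 - 3) + 4*√(2 + 5 - 3))*(-54) = (-1 + 4*4 + 4*√4)*(-54) = (-1 + 16 + 4*2)*(-54) = (-1 + 16 + 8)*(-54) = 23*(-54) = -1242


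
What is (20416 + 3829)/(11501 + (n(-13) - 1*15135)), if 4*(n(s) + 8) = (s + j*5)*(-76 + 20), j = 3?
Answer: -4849/734 ≈ -6.6063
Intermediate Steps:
n(s) = -218 - 14*s (n(s) = -8 + ((s + 3*5)*(-76 + 20))/4 = -8 + ((s + 15)*(-56))/4 = -8 + ((15 + s)*(-56))/4 = -8 + (-840 - 56*s)/4 = -8 + (-210 - 14*s) = -218 - 14*s)
(20416 + 3829)/(11501 + (n(-13) - 1*15135)) = (20416 + 3829)/(11501 + ((-218 - 14*(-13)) - 1*15135)) = 24245/(11501 + ((-218 + 182) - 15135)) = 24245/(11501 + (-36 - 15135)) = 24245/(11501 - 15171) = 24245/(-3670) = 24245*(-1/3670) = -4849/734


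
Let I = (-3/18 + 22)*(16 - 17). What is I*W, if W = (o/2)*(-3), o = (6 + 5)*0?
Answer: 0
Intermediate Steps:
o = 0 (o = 11*0 = 0)
I = -131/6 (I = (-3*1/18 + 22)*(-1) = (-⅙ + 22)*(-1) = (131/6)*(-1) = -131/6 ≈ -21.833)
W = 0 (W = (0/2)*(-3) = ((½)*0)*(-3) = 0*(-3) = 0)
I*W = -131/6*0 = 0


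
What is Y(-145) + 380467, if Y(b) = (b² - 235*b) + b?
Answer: 435422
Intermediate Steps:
Y(b) = b² - 234*b
Y(-145) + 380467 = -145*(-234 - 145) + 380467 = -145*(-379) + 380467 = 54955 + 380467 = 435422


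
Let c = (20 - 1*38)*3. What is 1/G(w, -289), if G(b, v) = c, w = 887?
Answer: -1/54 ≈ -0.018519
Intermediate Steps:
c = -54 (c = (20 - 38)*3 = -18*3 = -54)
G(b, v) = -54
1/G(w, -289) = 1/(-54) = -1/54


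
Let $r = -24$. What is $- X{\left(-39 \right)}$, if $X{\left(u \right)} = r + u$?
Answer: $63$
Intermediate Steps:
$X{\left(u \right)} = -24 + u$
$- X{\left(-39 \right)} = - (-24 - 39) = \left(-1\right) \left(-63\right) = 63$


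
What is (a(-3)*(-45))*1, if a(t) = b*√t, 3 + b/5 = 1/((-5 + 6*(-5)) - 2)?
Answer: 25200*I*√3/37 ≈ 1179.7*I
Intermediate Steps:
b = -560/37 (b = -15 + 5/((-5 + 6*(-5)) - 2) = -15 + 5/((-5 - 30) - 2) = -15 + 5/(-35 - 2) = -15 + 5/(-37) = -15 + 5*(-1/37) = -15 - 5/37 = -560/37 ≈ -15.135)
a(t) = -560*√t/37
(a(-3)*(-45))*1 = (-560*I*√3/37*(-45))*1 = (25200*I*√3/37)*1 = 25200*I*√3/37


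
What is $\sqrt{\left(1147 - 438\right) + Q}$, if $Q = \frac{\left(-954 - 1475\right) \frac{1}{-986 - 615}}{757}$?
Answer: $\frac{\sqrt{1041410340666494}}{1211957} \approx 26.627$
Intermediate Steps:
$Q = \frac{2429}{1211957}$ ($Q = - \frac{2429}{-1601} \cdot \frac{1}{757} = \left(-2429\right) \left(- \frac{1}{1601}\right) \frac{1}{757} = \frac{2429}{1601} \cdot \frac{1}{757} = \frac{2429}{1211957} \approx 0.0020042$)
$\sqrt{\left(1147 - 438\right) + Q} = \sqrt{\left(1147 - 438\right) + \frac{2429}{1211957}} = \sqrt{709 + \frac{2429}{1211957}} = \sqrt{\frac{859279942}{1211957}} = \frac{\sqrt{1041410340666494}}{1211957}$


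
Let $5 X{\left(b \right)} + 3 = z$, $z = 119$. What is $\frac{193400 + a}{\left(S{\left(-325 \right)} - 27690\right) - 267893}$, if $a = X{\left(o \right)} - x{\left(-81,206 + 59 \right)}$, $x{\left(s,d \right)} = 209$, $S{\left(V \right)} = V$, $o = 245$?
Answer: $- \frac{966071}{1479540} \approx -0.65295$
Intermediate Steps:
$X{\left(b \right)} = \frac{116}{5}$ ($X{\left(b \right)} = - \frac{3}{5} + \frac{1}{5} \cdot 119 = - \frac{3}{5} + \frac{119}{5} = \frac{116}{5}$)
$a = - \frac{929}{5}$ ($a = \frac{116}{5} - 209 = - \frac{929}{5} \approx -185.8$)
$\frac{193400 + a}{\left(S{\left(-325 \right)} - 27690\right) - 267893} = \frac{193400 - \frac{929}{5}}{\left(-325 - 27690\right) - 267893} = \frac{966071}{5 \left(\left(-325 - 27690\right) - 267893\right)} = \frac{966071}{5 \left(-28015 - 267893\right)} = \frac{966071}{5 \left(-295908\right)} = \frac{966071}{5} \left(- \frac{1}{295908}\right) = - \frac{966071}{1479540}$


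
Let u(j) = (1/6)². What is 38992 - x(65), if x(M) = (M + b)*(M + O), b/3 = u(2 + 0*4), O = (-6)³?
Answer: 585835/12 ≈ 48820.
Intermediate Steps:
O = -216
u(j) = 1/36 (u(j) = (1*(⅙))² = (⅙)² = 1/36)
b = 1/12 (b = 3*(1/36) = 1/12 ≈ 0.083333)
x(M) = (-216 + M)*(1/12 + M) (x(M) = (M + 1/12)*(M - 216) = (1/12 + M)*(-216 + M) = (-216 + M)*(1/12 + M))
38992 - x(65) = 38992 - (-18 + 65² - 2591/12*65) = 38992 - (-18 + 4225 - 168415/12) = 38992 - 1*(-117931/12) = 38992 + 117931/12 = 585835/12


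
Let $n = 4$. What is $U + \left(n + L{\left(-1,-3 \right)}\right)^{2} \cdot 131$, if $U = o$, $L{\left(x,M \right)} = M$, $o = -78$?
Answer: $53$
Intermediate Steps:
$U = -78$
$U + \left(n + L{\left(-1,-3 \right)}\right)^{2} \cdot 131 = -78 + \left(4 - 3\right)^{2} \cdot 131 = -78 + 1^{2} \cdot 131 = -78 + 1 \cdot 131 = -78 + 131 = 53$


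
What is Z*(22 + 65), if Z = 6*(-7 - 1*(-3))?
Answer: -2088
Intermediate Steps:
Z = -24 (Z = 6*(-7 + 3) = 6*(-4) = -24)
Z*(22 + 65) = -24*(22 + 65) = -24*87 = -2088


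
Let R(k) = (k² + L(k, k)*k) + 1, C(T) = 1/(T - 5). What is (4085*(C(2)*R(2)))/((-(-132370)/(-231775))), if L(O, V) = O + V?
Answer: 2461682275/79422 ≈ 30995.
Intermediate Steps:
C(T) = 1/(-5 + T)
R(k) = 1 + 3*k² (R(k) = (k² + (k + k)*k) + 1 = (k² + (2*k)*k) + 1 = (k² + 2*k²) + 1 = 3*k² + 1 = 1 + 3*k²)
(4085*(C(2)*R(2)))/((-(-132370)/(-231775))) = (4085*((1 + 3*2²)/(-5 + 2)))/((-(-132370)/(-231775))) = (4085*((1 + 3*4)/(-3)))/((-(-132370)*(-1)/231775)) = (4085*(-(1 + 12)/3))/((-1*26474/46355)) = (4085*(-⅓*13))/(-26474/46355) = (4085*(-13/3))*(-46355/26474) = -53105/3*(-46355/26474) = 2461682275/79422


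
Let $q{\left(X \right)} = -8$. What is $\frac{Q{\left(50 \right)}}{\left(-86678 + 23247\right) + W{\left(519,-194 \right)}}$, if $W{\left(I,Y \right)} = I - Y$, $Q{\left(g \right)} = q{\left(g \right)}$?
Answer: $\frac{4}{31359} \approx 0.00012756$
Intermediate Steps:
$Q{\left(g \right)} = -8$
$\frac{Q{\left(50 \right)}}{\left(-86678 + 23247\right) + W{\left(519,-194 \right)}} = - \frac{8}{\left(-86678 + 23247\right) + \left(519 - -194\right)} = - \frac{8}{-63431 + \left(519 + 194\right)} = - \frac{8}{-63431 + 713} = - \frac{8}{-62718} = \left(-8\right) \left(- \frac{1}{62718}\right) = \frac{4}{31359}$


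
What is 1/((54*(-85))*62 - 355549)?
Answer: -1/640129 ≈ -1.5622e-6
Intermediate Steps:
1/((54*(-85))*62 - 355549) = 1/(-4590*62 - 355549) = 1/(-284580 - 355549) = 1/(-640129) = -1/640129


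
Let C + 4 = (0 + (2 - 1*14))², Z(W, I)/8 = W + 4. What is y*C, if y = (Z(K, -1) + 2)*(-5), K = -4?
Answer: -1400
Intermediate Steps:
Z(W, I) = 32 + 8*W (Z(W, I) = 8*(W + 4) = 8*(4 + W) = 32 + 8*W)
y = -10 (y = ((32 + 8*(-4)) + 2)*(-5) = ((32 - 32) + 2)*(-5) = (0 + 2)*(-5) = 2*(-5) = -10)
C = 140 (C = -4 + (0 + (2 - 1*14))² = -4 + (0 + (2 - 14))² = -4 + (0 - 12)² = -4 + (-12)² = -4 + 144 = 140)
y*C = -10*140 = -1400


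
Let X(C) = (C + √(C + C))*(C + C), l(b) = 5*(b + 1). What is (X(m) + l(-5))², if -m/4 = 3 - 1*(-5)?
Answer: 3850640 - 2076672*I ≈ 3.8506e+6 - 2.0767e+6*I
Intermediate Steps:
m = -32 (m = -4*(3 - 1*(-5)) = -4*(3 + 5) = -4*8 = -32)
l(b) = 5 + 5*b (l(b) = 5*(1 + b) = 5 + 5*b)
X(C) = 2*C*(C + √2*√C) (X(C) = (C + √(2*C))*(2*C) = (C + √2*√C)*(2*C) = 2*C*(C + √2*√C))
(X(m) + l(-5))² = ((2*(-32)² + 2*√2*(-32)^(3/2)) + (5 + 5*(-5)))² = ((2*1024 + 2*√2*(-128*I*√2)) + (5 - 25))² = ((2048 - 512*I) - 20)² = (2028 - 512*I)²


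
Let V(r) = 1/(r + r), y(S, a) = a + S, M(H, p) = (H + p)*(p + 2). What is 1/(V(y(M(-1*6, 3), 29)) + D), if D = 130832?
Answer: 28/3663297 ≈ 7.6434e-6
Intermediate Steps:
M(H, p) = (2 + p)*(H + p) (M(H, p) = (H + p)*(2 + p) = (2 + p)*(H + p))
y(S, a) = S + a
V(r) = 1/(2*r)
1/(V(y(M(-1*6, 3), 29)) + D) = 1/(1/(2*((3² + 2*(-1*6) + 2*3 - 1*6*3) + 29)) + 130832) = 1/(1/(2*((9 + 2*(-6) + 6 - 6*3) + 29)) + 130832) = 1/(1/(2*((9 - 12 + 6 - 18) + 29)) + 130832) = 1/(1/(2*(-15 + 29)) + 130832) = 1/((½)/14 + 130832) = 1/((½)*(1/14) + 130832) = 1/(1/28 + 130832) = 1/(3663297/28) = 28/3663297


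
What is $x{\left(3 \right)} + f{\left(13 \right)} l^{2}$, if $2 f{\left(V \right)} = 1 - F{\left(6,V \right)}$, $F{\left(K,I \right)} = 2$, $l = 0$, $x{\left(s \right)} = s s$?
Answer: $9$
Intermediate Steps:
$x{\left(s \right)} = s^{2}$
$f{\left(V \right)} = - \frac{1}{2}$ ($f{\left(V \right)} = \frac{1 - 2}{2} = \frac{1}{2} \left(-1\right) = - \frac{1}{2}$)
$x{\left(3 \right)} + f{\left(13 \right)} l^{2} = 3^{2} - \frac{0^{2}}{2} = 9 - 0 = 9 + 0 = 9$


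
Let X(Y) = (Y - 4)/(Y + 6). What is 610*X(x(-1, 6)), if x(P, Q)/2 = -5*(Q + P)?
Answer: 8235/11 ≈ 748.64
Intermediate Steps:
x(P, Q) = -10*P - 10*Q (x(P, Q) = 2*(-5*(Q + P)) = 2*(-5*(P + Q)) = 2*(-5*P - 5*Q) = -10*P - 10*Q)
X(Y) = (-4 + Y)/(6 + Y)
610*X(x(-1, 6)) = 610*((-4 + (-10*(-1) - 10*6))/(6 + (-10*(-1) - 10*6))) = 610*((-4 + (10 - 60))/(6 + (10 - 60))) = 610*((-4 - 50)/(6 - 50)) = 610*(-54/(-44)) = 610*(-1/44*(-54)) = 610*(27/22) = 8235/11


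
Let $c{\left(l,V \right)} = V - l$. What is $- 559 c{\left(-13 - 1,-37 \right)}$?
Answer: $12857$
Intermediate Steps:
$- 559 c{\left(-13 - 1,-37 \right)} = - 559 \left(-37 - \left(-13 - 1\right)\right) = - 559 \left(-37 - -14\right) = - 559 \left(-37 + 14\right) = \left(-559\right) \left(-23\right) = 12857$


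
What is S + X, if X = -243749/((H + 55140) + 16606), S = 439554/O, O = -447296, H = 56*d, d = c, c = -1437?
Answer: 26298101125/975776224 ≈ 26.951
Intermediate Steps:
d = -1437
H = -80472 (H = 56*(-1437) = -80472)
S = -219777/223648 (S = 439554/(-447296) = 439554*(-1/447296) = -219777/223648 ≈ -0.98269)
X = 243749/8726 (X = -243749/((-80472 + 55140) + 16606) = -243749/(-25332 + 16606) = -243749/(-8726) = -243749*(-1/8726) = 243749/8726 ≈ 27.934)
S + X = -219777/223648 + 243749/8726 = 26298101125/975776224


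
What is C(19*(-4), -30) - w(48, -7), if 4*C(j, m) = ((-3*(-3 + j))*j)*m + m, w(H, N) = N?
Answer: 270179/2 ≈ 1.3509e+5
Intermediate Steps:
C(j, m) = m/4 + j*m*(9 - 3*j)/4 (C(j, m) = (((-3*(-3 + j))*j)*m + m)/4 = (((9 - 3*j)*j)*m + m)/4 = ((j*(9 - 3*j))*m + m)/4 = (j*m*(9 - 3*j) + m)/4 = (m + j*m*(9 - 3*j))/4 = m/4 + j*m*(9 - 3*j)/4)
C(19*(-4), -30) - w(48, -7) = (¼)*(-30)*(1 - 3*(19*(-4))² + 9*(19*(-4))) - 1*(-7) = (¼)*(-30)*(1 - 3*(-76)² + 9*(-76)) + 7 = (¼)*(-30)*(1 - 3*5776 - 684) + 7 = (¼)*(-30)*(1 - 17328 - 684) + 7 = (¼)*(-30)*(-18011) + 7 = 270165/2 + 7 = 270179/2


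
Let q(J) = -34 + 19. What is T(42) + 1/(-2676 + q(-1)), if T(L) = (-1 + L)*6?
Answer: 661985/2691 ≈ 246.00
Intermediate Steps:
q(J) = -15
T(L) = -6 + 6*L
T(42) + 1/(-2676 + q(-1)) = (-6 + 6*42) + 1/(-2676 - 15) = (-6 + 252) + 1/(-2691) = 246 - 1/2691 = 661985/2691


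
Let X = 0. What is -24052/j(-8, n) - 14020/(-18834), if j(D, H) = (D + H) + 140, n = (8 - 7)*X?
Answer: -6265899/34529 ≈ -181.47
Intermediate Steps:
n = 0 (n = (8 - 7)*0 = 1*0 = 0)
j(D, H) = 140 + D + H
-24052/j(-8, n) - 14020/(-18834) = -24052/(140 - 8 + 0) - 14020/(-18834) = -24052/132 - 14020*(-1/18834) = -24052*1/132 + 7010/9417 = -6013/33 + 7010/9417 = -6265899/34529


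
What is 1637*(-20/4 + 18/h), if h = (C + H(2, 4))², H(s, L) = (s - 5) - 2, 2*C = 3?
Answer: -283201/49 ≈ -5779.6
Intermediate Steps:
C = 3/2 (C = (½)*3 = 3/2 ≈ 1.5000)
H(s, L) = -7 + s (H(s, L) = (-5 + s) - 2 = -7 + s)
h = 49/4 (h = (3/2 + (-7 + 2))² = (3/2 - 5)² = (-7/2)² = 49/4 ≈ 12.250)
1637*(-20/4 + 18/h) = 1637*(-20/4 + 18/(49/4)) = 1637*(-20*¼ + 18*(4/49)) = 1637*(-5 + 72/49) = 1637*(-173/49) = -283201/49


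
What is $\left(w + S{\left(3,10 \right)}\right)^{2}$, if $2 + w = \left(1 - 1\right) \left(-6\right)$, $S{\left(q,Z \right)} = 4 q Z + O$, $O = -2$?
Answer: $13456$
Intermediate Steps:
$S{\left(q,Z \right)} = -2 + 4 Z q$ ($S{\left(q,Z \right)} = 4 q Z - 2 = 4 Z q - 2 = -2 + 4 Z q$)
$w = -2$ ($w = -2 + \left(1 - 1\right) \left(-6\right) = -2 + 0 \left(-6\right) = -2 + 0 = -2$)
$\left(w + S{\left(3,10 \right)}\right)^{2} = \left(-2 - \left(2 - 120\right)\right)^{2} = \left(-2 + \left(-2 + 120\right)\right)^{2} = \left(-2 + 118\right)^{2} = 116^{2} = 13456$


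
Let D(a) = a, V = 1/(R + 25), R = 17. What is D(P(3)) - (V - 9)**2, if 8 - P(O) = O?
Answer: -133309/1764 ≈ -75.572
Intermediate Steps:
P(O) = 8 - O
V = 1/42 (V = 1/(17 + 25) = 1/42 ≈ 0.023810)
D(P(3)) - (V - 9)**2 = (8 - 1*3) - (1/42 - 9)**2 = (8 - 3) - (-377/42)**2 = 5 - 1*142129/1764 = 5 - 142129/1764 = -133309/1764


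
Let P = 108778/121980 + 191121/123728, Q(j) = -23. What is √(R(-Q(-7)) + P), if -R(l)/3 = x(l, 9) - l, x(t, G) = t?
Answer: √6005160606780885/49645860 ≈ 1.5609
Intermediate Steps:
R(l) = 0 (R(l) = -3*(l - l) = -3*0 = 0)
P = 483839789/198583440 (P = 108778*(1/121980) + 191121*(1/123728) = 54389/60990 + 10059/6512 = 483839789/198583440 ≈ 2.4365)
√(R(-Q(-7)) + P) = √(0 + 483839789/198583440) = √(483839789/198583440) = √6005160606780885/49645860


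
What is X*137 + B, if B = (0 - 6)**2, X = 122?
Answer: 16750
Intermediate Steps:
B = 36 (B = (-6)**2 = 36)
X*137 + B = 122*137 + 36 = 16714 + 36 = 16750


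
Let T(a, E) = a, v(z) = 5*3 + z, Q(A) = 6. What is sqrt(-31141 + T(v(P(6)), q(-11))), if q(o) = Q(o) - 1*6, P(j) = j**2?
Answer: I*sqrt(31090) ≈ 176.32*I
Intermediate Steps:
v(z) = 15 + z
q(o) = 0 (q(o) = 6 - 1*6 = 6 - 6 = 0)
sqrt(-31141 + T(v(P(6)), q(-11))) = sqrt(-31141 + (15 + 6**2)) = sqrt(-31141 + (15 + 36)) = sqrt(-31141 + 51) = sqrt(-31090) = I*sqrt(31090)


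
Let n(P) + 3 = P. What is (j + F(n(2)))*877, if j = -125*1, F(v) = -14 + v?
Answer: -122780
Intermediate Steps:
n(P) = -3 + P
j = -125
(j + F(n(2)))*877 = (-125 + (-14 + (-3 + 2)))*877 = (-125 + (-14 - 1))*877 = (-125 - 15)*877 = -140*877 = -122780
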